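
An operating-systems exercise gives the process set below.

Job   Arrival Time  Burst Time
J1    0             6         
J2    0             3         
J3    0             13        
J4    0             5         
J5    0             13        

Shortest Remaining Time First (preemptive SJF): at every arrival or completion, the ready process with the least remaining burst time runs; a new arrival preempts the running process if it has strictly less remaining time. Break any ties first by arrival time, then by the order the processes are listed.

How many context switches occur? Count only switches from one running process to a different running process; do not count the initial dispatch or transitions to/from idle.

4

Schedule: | J2 0-3 | J4 3-8 | J1 8-14 | J3 14-27 | J5 27-40 |
Completion: J1=14  J2=3  J3=27  J4=8  J5=40
Turnaround (C−A): J1=14  J2=3  J3=27  J4=8  J5=40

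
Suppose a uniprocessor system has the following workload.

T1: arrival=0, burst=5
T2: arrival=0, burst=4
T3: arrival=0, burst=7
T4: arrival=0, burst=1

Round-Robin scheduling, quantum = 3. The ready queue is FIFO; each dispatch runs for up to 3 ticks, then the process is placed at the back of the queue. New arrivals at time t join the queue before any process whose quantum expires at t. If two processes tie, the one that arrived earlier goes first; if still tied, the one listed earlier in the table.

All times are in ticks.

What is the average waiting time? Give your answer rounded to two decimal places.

Schedule: | T1 0-3 | T2 3-6 | T3 6-9 | T4 9-10 | T1 10-12 | T2 12-13 | T3 13-17 |
Completion: T1=12  T2=13  T3=17  T4=10
Waiting times: T1=7, T2=9, T3=10, T4=9
Average waiting = (7+9+10+9) / 4 = 35/4 = 8.75

8.75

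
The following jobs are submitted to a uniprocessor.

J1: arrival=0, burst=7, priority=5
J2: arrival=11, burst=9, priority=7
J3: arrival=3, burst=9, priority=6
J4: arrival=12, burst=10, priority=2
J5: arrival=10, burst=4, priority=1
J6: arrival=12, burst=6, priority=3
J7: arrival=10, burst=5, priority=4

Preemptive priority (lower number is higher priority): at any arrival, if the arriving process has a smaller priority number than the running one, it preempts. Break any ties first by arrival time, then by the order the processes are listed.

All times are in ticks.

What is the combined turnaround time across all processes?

Gantt: | J1 0-7 | J3 7-10 | J5 10-14 | J4 14-24 | J6 24-30 | J7 30-35 | J3 35-41 | J2 41-50 |
Completion: J1=7  J2=50  J3=41  J4=24  J5=14  J6=30  J7=35
Turnaround (C−A): J1=7  J2=39  J3=38  J4=12  J5=4  J6=18  J7=25
Turnaround = completion − arrival: J1=7, J2=39, J3=38, J4=12, J5=4, J6=18, J7=25
Total turnaround = 7 + 39 + 38 + 12 + 4 + 18 + 25 = 143

143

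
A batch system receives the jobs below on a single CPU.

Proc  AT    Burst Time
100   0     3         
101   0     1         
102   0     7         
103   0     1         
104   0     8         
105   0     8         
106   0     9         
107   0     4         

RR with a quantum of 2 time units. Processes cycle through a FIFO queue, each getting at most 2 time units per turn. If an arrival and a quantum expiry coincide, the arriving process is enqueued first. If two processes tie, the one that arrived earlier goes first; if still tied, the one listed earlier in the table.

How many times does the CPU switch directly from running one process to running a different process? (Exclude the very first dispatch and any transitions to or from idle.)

Timeline: | 100 0-2 | 101 2-3 | 102 3-5 | 103 5-6 | 104 6-8 | 105 8-10 | 106 10-12 | 107 12-14 | 100 14-15 | 102 15-17 | 104 17-19 | 105 19-21 | 106 21-23 | 107 23-25 | 102 25-27 | 104 27-29 | 105 29-31 | 106 31-33 | 102 33-34 | 104 34-36 | 105 36-38 | 106 38-41 |
Completion: 100=15  101=3  102=34  103=6  104=36  105=38  106=41  107=25
Turnaround (C−A): 100=15  101=3  102=34  103=6  104=36  105=38  106=41  107=25

21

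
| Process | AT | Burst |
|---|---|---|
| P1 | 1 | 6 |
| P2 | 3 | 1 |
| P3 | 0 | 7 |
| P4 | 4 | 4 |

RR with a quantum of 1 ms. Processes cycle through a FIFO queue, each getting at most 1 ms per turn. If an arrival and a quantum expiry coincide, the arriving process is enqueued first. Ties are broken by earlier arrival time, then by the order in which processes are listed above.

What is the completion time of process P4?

Gantt: | P3 0-1 | P1 1-2 | P3 2-3 | P1 3-4 | P2 4-5 | P3 5-6 | P4 6-7 | P1 7-8 | P3 8-9 | P4 9-10 | P1 10-11 | P3 11-12 | P4 12-13 | P1 13-14 | P3 14-15 | P4 15-16 | P1 16-17 | P3 17-18 |
Completion: P1=17  P2=5  P3=18  P4=16
Turnaround (C−A): P1=16  P2=2  P3=18  P4=12

16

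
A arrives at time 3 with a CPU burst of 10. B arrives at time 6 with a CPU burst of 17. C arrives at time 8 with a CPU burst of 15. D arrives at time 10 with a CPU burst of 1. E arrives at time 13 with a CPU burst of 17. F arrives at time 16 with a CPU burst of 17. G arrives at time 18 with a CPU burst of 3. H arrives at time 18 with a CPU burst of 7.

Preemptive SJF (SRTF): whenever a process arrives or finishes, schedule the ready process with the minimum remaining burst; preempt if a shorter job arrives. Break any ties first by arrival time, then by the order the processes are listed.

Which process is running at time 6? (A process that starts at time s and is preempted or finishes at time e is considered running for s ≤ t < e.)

Schedule: | idle 0-3 | A 3-10 | D 10-11 | A 11-14 | C 14-18 | G 18-21 | H 21-28 | C 28-39 | B 39-56 | E 56-73 | F 73-90 |
Completion: A=14  B=56  C=39  D=11  E=73  F=90  G=21  H=28

A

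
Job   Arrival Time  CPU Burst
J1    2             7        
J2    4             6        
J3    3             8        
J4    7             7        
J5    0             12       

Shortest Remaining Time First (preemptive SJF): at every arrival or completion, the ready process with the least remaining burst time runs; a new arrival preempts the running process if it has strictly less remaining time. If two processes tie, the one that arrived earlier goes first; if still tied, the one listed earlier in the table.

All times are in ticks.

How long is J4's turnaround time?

15

Timeline: | J5 0-2 | J1 2-9 | J2 9-15 | J4 15-22 | J3 22-30 | J5 30-40 |
Completion: J1=9  J2=15  J3=30  J4=22  J5=40
Turnaround (C−A): J1=7  J2=11  J3=27  J4=15  J5=40
Turnaround(J4) = completion − arrival = 22 − 7 = 15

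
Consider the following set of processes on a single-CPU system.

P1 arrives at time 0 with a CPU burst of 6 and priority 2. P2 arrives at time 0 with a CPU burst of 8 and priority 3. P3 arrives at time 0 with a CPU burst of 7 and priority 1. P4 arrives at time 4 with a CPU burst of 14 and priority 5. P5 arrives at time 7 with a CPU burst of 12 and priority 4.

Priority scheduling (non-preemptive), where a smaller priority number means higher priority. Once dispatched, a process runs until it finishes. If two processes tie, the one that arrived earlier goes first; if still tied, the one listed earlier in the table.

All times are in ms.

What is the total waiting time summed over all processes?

Timeline: | P3 0-7 | P1 7-13 | P2 13-21 | P5 21-33 | P4 33-47 |
Completion: P1=13  P2=21  P3=7  P4=47  P5=33
Waiting = turnaround − burst: P1=7, P2=13, P3=0, P4=29, P5=14
Total waiting = 7 + 13 + 0 + 29 + 14 = 63

63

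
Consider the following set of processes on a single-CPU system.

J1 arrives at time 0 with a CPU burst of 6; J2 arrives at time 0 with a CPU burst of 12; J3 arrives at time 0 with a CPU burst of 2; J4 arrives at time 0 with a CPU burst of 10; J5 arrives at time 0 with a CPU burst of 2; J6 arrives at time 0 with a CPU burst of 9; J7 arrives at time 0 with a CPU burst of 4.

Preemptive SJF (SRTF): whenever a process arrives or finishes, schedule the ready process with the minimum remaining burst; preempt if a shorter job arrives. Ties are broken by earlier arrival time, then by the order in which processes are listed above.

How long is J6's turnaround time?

Gantt: | J3 0-2 | J5 2-4 | J7 4-8 | J1 8-14 | J6 14-23 | J4 23-33 | J2 33-45 |
Completion: J1=14  J2=45  J3=2  J4=33  J5=4  J6=23  J7=8
Turnaround (C−A): J1=14  J2=45  J3=2  J4=33  J5=4  J6=23  J7=8
Turnaround(J6) = completion − arrival = 23 − 0 = 23

23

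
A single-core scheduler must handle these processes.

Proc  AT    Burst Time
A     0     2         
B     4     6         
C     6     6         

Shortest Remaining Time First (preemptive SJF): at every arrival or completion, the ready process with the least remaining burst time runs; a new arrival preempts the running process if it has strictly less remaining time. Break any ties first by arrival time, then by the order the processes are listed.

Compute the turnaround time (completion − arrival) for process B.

6

Timeline: | A 0-2 | idle 2-4 | B 4-10 | C 10-16 |
Completion: A=2  B=10  C=16
Turnaround(B) = completion − arrival = 10 − 4 = 6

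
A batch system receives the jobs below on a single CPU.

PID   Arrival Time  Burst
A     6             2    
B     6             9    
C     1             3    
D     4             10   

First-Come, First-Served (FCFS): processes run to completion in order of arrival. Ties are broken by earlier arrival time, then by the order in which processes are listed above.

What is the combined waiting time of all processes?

18

Timeline: | idle 0-1 | C 1-4 | D 4-14 | A 14-16 | B 16-25 |
Completion: A=16  B=25  C=4  D=14
Turnaround (C−A): A=10  B=19  C=3  D=10
Waiting = turnaround − burst: A=8, B=10, C=0, D=0
Total waiting = 8 + 10 + 0 + 0 = 18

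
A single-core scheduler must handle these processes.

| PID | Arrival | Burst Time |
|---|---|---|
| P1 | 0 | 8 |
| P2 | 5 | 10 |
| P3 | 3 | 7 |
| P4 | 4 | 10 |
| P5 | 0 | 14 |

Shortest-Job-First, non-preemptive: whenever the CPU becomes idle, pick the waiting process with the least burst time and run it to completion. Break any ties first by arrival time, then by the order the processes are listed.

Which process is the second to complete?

P3

Schedule: | P1 0-8 | P3 8-15 | P4 15-25 | P2 25-35 | P5 35-49 |
Completion: P1=8  P2=35  P3=15  P4=25  P5=49
Turnaround (C−A): P1=8  P2=30  P3=12  P4=21  P5=49
Finish order: P1 → P3 → P4 → P2 → P5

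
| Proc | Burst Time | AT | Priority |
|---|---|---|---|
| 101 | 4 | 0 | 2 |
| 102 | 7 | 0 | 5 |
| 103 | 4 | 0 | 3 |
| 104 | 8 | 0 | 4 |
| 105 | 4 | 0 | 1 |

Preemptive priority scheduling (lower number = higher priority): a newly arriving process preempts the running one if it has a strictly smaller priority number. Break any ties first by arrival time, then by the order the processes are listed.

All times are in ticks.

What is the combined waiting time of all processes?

44

Timeline: | 105 0-4 | 101 4-8 | 103 8-12 | 104 12-20 | 102 20-27 |
Completion: 101=8  102=27  103=12  104=20  105=4
Waiting = turnaround − burst: 101=4, 102=20, 103=8, 104=12, 105=0
Total waiting = 4 + 20 + 8 + 12 + 0 = 44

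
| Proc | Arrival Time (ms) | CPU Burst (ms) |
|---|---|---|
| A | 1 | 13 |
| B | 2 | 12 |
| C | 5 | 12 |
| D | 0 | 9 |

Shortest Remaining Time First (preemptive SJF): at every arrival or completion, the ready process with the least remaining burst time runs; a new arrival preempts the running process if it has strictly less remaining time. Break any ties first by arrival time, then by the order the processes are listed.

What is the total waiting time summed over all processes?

Schedule: | D 0-9 | B 9-21 | C 21-33 | A 33-46 |
Completion: A=46  B=21  C=33  D=9
Turnaround (C−A): A=45  B=19  C=28  D=9
Waiting = turnaround − burst: A=32, B=7, C=16, D=0
Total waiting = 32 + 7 + 16 + 0 = 55

55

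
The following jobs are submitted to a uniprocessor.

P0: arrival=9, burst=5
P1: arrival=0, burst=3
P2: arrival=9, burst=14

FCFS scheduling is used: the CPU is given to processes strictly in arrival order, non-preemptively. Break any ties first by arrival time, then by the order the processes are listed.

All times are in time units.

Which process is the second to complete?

Timeline: | P1 0-3 | idle 3-9 | P0 9-14 | P2 14-28 |
Completion: P0=14  P1=3  P2=28
Turnaround (C−A): P0=5  P1=3  P2=19
Finish order: P1 → P0 → P2

P0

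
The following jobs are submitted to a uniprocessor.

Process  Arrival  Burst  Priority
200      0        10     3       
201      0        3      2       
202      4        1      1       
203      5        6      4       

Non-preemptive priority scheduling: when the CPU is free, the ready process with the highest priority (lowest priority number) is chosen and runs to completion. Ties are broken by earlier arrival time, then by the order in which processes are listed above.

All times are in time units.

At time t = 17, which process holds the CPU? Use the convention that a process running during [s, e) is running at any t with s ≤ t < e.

203

Gantt: | 201 0-3 | 200 3-13 | 202 13-14 | 203 14-20 |
Completion: 200=13  201=3  202=14  203=20
Turnaround (C−A): 200=13  201=3  202=10  203=15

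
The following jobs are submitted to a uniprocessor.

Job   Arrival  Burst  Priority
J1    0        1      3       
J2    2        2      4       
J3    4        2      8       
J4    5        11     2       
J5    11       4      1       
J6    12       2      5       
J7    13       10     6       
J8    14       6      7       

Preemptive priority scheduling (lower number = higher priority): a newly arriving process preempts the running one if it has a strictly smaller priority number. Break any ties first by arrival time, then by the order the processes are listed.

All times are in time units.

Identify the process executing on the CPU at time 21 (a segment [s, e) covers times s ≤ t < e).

J6

Schedule: | J1 0-1 | idle 1-2 | J2 2-4 | J3 4-5 | J4 5-11 | J5 11-15 | J4 15-20 | J6 20-22 | J7 22-32 | J8 32-38 | J3 38-39 |
Completion: J1=1  J2=4  J3=39  J4=20  J5=15  J6=22  J7=32  J8=38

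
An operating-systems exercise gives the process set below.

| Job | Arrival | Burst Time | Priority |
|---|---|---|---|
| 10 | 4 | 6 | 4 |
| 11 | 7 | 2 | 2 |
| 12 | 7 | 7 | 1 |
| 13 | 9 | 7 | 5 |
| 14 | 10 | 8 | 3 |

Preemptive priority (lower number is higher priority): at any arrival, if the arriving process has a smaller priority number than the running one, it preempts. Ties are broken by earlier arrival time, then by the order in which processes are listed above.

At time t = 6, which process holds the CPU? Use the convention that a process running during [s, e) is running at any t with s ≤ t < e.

10

Schedule: | idle 0-4 | 10 4-7 | 12 7-14 | 11 14-16 | 14 16-24 | 10 24-27 | 13 27-34 |
Completion: 10=27  11=16  12=14  13=34  14=24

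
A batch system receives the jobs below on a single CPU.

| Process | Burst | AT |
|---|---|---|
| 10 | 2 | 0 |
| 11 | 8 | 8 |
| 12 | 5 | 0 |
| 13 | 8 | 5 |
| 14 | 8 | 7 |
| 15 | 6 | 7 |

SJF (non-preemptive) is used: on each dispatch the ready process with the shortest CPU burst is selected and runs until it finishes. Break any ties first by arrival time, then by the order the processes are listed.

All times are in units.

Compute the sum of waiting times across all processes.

45

Gantt: | 10 0-2 | 12 2-7 | 15 7-13 | 13 13-21 | 14 21-29 | 11 29-37 |
Completion: 10=2  11=37  12=7  13=21  14=29  15=13
Turnaround (C−A): 10=2  11=29  12=7  13=16  14=22  15=6
Waiting = turnaround − burst: 10=0, 11=21, 12=2, 13=8, 14=14, 15=0
Total waiting = 0 + 21 + 2 + 8 + 14 + 0 = 45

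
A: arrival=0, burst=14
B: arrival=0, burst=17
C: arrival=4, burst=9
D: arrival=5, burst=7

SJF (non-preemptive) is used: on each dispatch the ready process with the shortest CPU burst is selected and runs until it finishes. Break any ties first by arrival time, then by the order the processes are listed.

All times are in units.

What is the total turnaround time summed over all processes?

Timeline: | A 0-14 | D 14-21 | C 21-30 | B 30-47 |
Completion: A=14  B=47  C=30  D=21
Turnaround (C−A): A=14  B=47  C=26  D=16
Turnaround = completion − arrival: A=14, B=47, C=26, D=16
Total turnaround = 14 + 47 + 26 + 16 = 103

103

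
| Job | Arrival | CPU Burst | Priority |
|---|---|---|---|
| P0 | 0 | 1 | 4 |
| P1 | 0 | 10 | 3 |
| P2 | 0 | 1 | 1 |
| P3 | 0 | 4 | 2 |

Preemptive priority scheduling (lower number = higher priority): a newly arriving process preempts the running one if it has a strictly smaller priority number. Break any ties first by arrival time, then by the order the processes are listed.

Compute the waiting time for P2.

0

Gantt: | P2 0-1 | P3 1-5 | P1 5-15 | P0 15-16 |
Completion: P0=16  P1=15  P2=1  P3=5
Waiting(P2) = turnaround − burst = 1 − 1 = 0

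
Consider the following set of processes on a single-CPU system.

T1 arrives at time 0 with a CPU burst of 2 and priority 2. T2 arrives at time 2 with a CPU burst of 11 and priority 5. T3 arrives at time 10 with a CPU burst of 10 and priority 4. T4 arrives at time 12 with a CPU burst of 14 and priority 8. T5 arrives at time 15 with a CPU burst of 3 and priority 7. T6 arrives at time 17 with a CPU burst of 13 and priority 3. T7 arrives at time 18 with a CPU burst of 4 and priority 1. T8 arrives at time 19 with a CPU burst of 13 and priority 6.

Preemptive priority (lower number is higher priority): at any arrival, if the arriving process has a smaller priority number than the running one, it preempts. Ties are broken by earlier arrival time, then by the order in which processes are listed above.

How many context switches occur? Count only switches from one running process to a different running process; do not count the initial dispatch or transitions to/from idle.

10

Schedule: | T1 0-2 | T2 2-10 | T3 10-17 | T6 17-18 | T7 18-22 | T6 22-34 | T3 34-37 | T2 37-40 | T8 40-53 | T5 53-56 | T4 56-70 |
Completion: T1=2  T2=40  T3=37  T4=70  T5=56  T6=34  T7=22  T8=53
Turnaround (C−A): T1=2  T2=38  T3=27  T4=58  T5=41  T6=17  T7=4  T8=34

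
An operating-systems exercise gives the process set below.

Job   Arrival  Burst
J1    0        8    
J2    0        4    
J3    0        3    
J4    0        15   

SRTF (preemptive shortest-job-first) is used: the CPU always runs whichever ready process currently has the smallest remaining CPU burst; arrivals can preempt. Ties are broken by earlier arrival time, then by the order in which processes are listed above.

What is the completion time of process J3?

Timeline: | J3 0-3 | J2 3-7 | J1 7-15 | J4 15-30 |
Completion: J1=15  J2=7  J3=3  J4=30
Turnaround (C−A): J1=15  J2=7  J3=3  J4=30

3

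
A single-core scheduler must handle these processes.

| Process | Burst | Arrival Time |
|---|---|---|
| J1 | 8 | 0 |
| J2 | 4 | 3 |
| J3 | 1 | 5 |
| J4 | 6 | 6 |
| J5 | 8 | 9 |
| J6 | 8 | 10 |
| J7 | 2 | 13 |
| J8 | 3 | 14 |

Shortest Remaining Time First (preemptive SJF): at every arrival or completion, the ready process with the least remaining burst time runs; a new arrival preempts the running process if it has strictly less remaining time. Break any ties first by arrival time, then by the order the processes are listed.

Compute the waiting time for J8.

1

Schedule: | J1 0-3 | J2 3-5 | J3 5-6 | J2 6-8 | J1 8-13 | J7 13-15 | J8 15-18 | J4 18-24 | J5 24-32 | J6 32-40 |
Completion: J1=13  J2=8  J3=6  J4=24  J5=32  J6=40  J7=15  J8=18
Turnaround (C−A): J1=13  J2=5  J3=1  J4=18  J5=23  J6=30  J7=2  J8=4
Waiting(J8) = turnaround − burst = 4 − 3 = 1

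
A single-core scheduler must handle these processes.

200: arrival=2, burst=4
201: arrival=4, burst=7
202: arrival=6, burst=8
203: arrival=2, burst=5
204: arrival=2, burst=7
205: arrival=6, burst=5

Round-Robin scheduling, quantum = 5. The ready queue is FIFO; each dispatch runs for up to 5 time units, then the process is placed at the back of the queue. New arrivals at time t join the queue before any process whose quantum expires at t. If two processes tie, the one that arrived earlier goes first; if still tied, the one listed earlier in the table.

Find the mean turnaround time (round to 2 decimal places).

22.00

Gantt: | idle 0-2 | 200 2-6 | 203 6-11 | 204 11-16 | 201 16-21 | 202 21-26 | 205 26-31 | 204 31-33 | 201 33-35 | 202 35-38 |
Completion: 200=6  201=35  202=38  203=11  204=33  205=31
Turnaround times: 200=4, 201=31, 202=32, 203=9, 204=31, 205=25
Average turnaround = (4+31+32+9+31+25) / 6 = 132/6 = 22.00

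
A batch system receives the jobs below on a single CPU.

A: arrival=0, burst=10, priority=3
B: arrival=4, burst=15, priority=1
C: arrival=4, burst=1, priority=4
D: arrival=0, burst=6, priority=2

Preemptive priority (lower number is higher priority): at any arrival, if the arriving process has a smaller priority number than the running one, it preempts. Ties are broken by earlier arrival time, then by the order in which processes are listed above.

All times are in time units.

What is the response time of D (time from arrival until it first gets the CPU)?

Gantt: | D 0-4 | B 4-19 | D 19-21 | A 21-31 | C 31-32 |
Completion: A=31  B=19  C=32  D=21
Response(D) = first start − arrival = 0 − 0 = 0

0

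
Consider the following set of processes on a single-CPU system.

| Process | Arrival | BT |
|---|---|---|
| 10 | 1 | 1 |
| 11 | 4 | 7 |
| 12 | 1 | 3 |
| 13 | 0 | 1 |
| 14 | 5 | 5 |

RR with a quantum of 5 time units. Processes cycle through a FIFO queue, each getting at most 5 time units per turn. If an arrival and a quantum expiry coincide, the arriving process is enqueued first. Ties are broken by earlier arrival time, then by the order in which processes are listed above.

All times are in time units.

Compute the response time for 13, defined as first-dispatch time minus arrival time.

Timeline: | 13 0-1 | 10 1-2 | 12 2-5 | 11 5-10 | 14 10-15 | 11 15-17 |
Completion: 10=2  11=17  12=5  13=1  14=15
Response(13) = first start − arrival = 0 − 0 = 0

0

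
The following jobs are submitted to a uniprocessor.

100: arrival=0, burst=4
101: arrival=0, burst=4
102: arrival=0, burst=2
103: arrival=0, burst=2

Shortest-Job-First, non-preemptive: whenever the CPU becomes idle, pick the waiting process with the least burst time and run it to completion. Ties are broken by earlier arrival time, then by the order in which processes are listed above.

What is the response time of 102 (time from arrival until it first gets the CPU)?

Timeline: | 102 0-2 | 103 2-4 | 100 4-8 | 101 8-12 |
Completion: 100=8  101=12  102=2  103=4
Response(102) = first start − arrival = 0 − 0 = 0

0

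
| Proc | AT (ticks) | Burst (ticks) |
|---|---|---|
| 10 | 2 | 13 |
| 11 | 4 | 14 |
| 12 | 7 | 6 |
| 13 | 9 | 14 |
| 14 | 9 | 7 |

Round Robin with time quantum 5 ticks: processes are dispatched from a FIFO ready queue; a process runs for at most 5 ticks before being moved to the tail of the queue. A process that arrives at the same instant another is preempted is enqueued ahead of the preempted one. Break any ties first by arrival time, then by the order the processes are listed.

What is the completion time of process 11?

Gantt: | idle 0-2 | 10 2-7 | 11 7-12 | 12 12-17 | 10 17-22 | 13 22-27 | 14 27-32 | 11 32-37 | 12 37-38 | 10 38-41 | 13 41-46 | 14 46-48 | 11 48-52 | 13 52-56 |
Completion: 10=41  11=52  12=38  13=56  14=48
Turnaround (C−A): 10=39  11=48  12=31  13=47  14=39

52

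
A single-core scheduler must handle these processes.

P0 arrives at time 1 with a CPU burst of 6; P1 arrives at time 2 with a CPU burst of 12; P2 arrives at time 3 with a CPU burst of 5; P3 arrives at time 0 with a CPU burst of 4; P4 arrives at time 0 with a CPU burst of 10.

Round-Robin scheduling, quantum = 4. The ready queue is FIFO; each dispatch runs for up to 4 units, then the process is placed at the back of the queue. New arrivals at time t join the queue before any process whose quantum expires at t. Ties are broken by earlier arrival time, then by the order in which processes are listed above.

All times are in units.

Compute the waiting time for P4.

Schedule: | P3 0-4 | P4 4-8 | P0 8-12 | P1 12-16 | P2 16-20 | P4 20-24 | P0 24-26 | P1 26-30 | P2 30-31 | P4 31-33 | P1 33-37 |
Completion: P0=26  P1=37  P2=31  P3=4  P4=33
Waiting(P4) = turnaround − burst = 33 − 10 = 23

23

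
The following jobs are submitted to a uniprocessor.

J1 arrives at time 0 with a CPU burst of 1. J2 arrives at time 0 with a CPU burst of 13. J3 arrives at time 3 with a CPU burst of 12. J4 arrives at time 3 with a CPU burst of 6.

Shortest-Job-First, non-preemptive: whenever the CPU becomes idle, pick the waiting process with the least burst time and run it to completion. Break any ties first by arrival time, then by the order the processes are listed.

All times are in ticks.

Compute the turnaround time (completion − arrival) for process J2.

Schedule: | J1 0-1 | J2 1-14 | J4 14-20 | J3 20-32 |
Completion: J1=1  J2=14  J3=32  J4=20
Turnaround(J2) = completion − arrival = 14 − 0 = 14

14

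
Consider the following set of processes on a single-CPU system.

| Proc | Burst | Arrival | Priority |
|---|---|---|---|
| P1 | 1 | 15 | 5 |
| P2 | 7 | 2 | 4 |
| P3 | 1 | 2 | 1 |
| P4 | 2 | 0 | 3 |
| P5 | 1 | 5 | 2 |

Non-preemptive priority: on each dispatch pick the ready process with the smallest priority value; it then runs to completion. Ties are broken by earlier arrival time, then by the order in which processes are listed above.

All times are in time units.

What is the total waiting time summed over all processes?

6

Schedule: | P4 0-2 | P3 2-3 | P2 3-10 | P5 10-11 | idle 11-15 | P1 15-16 |
Completion: P1=16  P2=10  P3=3  P4=2  P5=11
Turnaround (C−A): P1=1  P2=8  P3=1  P4=2  P5=6
Waiting = turnaround − burst: P1=0, P2=1, P3=0, P4=0, P5=5
Total waiting = 0 + 1 + 0 + 0 + 5 = 6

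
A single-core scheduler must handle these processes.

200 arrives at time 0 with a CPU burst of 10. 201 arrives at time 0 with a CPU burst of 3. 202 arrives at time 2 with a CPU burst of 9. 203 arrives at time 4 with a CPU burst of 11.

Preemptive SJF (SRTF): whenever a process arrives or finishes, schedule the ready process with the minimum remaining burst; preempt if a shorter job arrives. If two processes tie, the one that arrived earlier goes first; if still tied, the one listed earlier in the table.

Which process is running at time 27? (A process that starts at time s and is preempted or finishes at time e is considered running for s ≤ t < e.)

Schedule: | 201 0-3 | 202 3-12 | 200 12-22 | 203 22-33 |
Completion: 200=22  201=3  202=12  203=33
Turnaround (C−A): 200=22  201=3  202=10  203=29

203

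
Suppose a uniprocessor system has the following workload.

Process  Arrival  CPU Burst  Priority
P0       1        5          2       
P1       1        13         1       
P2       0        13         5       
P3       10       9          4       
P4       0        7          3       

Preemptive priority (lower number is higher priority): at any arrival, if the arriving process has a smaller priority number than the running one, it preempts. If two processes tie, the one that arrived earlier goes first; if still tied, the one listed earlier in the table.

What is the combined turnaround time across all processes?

127

Schedule: | P4 0-1 | P1 1-14 | P0 14-19 | P4 19-25 | P3 25-34 | P2 34-47 |
Completion: P0=19  P1=14  P2=47  P3=34  P4=25
Turnaround = completion − arrival: P0=18, P1=13, P2=47, P3=24, P4=25
Total turnaround = 18 + 13 + 47 + 24 + 25 = 127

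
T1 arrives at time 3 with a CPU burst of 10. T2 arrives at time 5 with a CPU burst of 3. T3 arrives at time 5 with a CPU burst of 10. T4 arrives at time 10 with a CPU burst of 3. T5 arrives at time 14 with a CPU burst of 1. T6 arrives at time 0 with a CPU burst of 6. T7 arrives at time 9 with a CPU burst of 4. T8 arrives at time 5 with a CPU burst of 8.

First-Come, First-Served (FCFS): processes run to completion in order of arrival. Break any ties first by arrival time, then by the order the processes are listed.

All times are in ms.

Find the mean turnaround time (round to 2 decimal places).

Schedule: | T6 0-6 | T1 6-16 | T2 16-19 | T3 19-29 | T8 29-37 | T7 37-41 | T4 41-44 | T5 44-45 |
Completion: T1=16  T2=19  T3=29  T4=44  T5=45  T6=6  T7=41  T8=37
Turnaround times: T1=13, T2=14, T3=24, T4=34, T5=31, T6=6, T7=32, T8=32
Average turnaround = (13+14+24+34+31+6+32+32) / 8 = 186/8 = 23.25

23.25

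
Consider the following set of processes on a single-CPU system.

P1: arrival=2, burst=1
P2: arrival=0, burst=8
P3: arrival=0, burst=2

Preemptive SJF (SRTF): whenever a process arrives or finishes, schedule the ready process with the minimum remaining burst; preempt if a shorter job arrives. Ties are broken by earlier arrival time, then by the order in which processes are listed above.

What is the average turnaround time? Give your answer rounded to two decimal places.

4.67

Schedule: | P3 0-2 | P1 2-3 | P2 3-11 |
Completion: P1=3  P2=11  P3=2
Turnaround times: P1=1, P2=11, P3=2
Average turnaround = (1+11+2) / 3 = 14/3 = 4.67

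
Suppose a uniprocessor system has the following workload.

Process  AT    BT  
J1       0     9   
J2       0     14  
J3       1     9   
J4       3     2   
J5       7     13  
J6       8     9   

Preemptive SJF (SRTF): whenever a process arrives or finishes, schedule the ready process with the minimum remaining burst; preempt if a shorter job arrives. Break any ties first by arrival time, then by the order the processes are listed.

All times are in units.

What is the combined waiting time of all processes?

Timeline: | J1 0-3 | J4 3-5 | J1 5-11 | J3 11-20 | J6 20-29 | J5 29-42 | J2 42-56 |
Completion: J1=11  J2=56  J3=20  J4=5  J5=42  J6=29
Turnaround (C−A): J1=11  J2=56  J3=19  J4=2  J5=35  J6=21
Waiting = turnaround − burst: J1=2, J2=42, J3=10, J4=0, J5=22, J6=12
Total waiting = 2 + 42 + 10 + 0 + 22 + 12 = 88

88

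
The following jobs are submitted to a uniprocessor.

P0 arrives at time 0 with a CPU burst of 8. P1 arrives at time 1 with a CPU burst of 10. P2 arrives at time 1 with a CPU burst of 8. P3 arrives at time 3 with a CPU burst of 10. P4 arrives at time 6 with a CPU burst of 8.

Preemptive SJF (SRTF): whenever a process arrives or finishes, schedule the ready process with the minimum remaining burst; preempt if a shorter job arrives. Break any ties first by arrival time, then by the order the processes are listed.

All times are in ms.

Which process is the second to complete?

Gantt: | P0 0-8 | P2 8-16 | P4 16-24 | P1 24-34 | P3 34-44 |
Completion: P0=8  P1=34  P2=16  P3=44  P4=24
Finish order: P0 → P2 → P4 → P1 → P3

P2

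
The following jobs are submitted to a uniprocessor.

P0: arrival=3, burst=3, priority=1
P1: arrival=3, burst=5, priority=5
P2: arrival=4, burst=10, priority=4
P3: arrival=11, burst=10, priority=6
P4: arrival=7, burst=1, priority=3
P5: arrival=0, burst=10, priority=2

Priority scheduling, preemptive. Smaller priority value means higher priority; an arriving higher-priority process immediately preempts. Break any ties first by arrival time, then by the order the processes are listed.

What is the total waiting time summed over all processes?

Gantt: | P5 0-3 | P0 3-6 | P5 6-13 | P4 13-14 | P2 14-24 | P1 24-29 | P3 29-39 |
Completion: P0=6  P1=29  P2=24  P3=39  P4=14  P5=13
Waiting = turnaround − burst: P0=0, P1=21, P2=10, P3=18, P4=6, P5=3
Total waiting = 0 + 21 + 10 + 18 + 6 + 3 = 58

58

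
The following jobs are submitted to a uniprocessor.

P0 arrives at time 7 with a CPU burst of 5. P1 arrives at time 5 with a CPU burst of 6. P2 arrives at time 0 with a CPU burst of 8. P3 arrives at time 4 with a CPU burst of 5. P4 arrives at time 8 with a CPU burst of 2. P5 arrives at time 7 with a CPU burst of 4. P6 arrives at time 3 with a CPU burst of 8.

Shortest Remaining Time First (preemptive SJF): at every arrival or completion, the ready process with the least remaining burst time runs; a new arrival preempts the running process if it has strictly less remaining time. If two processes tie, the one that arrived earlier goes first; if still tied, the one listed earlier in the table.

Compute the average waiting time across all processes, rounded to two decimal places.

Schedule: | P2 0-8 | P4 8-10 | P5 10-14 | P3 14-19 | P0 19-24 | P1 24-30 | P6 30-38 |
Completion: P0=24  P1=30  P2=8  P3=19  P4=10  P5=14  P6=38
Turnaround (C−A): P0=17  P1=25  P2=8  P3=15  P4=2  P5=7  P6=35
Waiting times: P0=12, P1=19, P2=0, P3=10, P4=0, P5=3, P6=27
Average waiting = (12+19+0+10+0+3+27) / 7 = 71/7 = 10.14

10.14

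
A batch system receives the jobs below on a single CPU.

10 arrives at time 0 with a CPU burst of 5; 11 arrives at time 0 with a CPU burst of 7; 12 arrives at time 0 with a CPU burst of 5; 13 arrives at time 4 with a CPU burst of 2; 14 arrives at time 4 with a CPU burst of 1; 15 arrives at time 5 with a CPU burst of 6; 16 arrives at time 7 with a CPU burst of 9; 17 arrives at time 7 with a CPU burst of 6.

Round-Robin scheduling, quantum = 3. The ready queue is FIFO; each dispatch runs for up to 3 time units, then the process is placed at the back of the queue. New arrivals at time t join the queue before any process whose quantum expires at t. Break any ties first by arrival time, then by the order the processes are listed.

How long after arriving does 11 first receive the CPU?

3

Timeline: | 10 0-3 | 11 3-6 | 12 6-9 | 10 9-11 | 13 11-13 | 14 13-14 | 15 14-17 | 11 17-20 | 16 20-23 | 17 23-26 | 12 26-28 | 15 28-31 | 11 31-32 | 16 32-35 | 17 35-38 | 16 38-41 |
Completion: 10=11  11=32  12=28  13=13  14=14  15=31  16=41  17=38
Response(11) = first start − arrival = 3 − 0 = 3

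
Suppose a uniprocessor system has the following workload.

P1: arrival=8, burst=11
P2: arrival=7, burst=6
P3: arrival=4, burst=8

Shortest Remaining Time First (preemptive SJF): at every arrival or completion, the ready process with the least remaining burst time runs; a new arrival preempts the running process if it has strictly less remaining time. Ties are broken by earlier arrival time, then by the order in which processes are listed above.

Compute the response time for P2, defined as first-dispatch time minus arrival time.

Schedule: | idle 0-4 | P3 4-12 | P2 12-18 | P1 18-29 |
Completion: P1=29  P2=18  P3=12
Turnaround (C−A): P1=21  P2=11  P3=8
Response(P2) = first start − arrival = 12 − 7 = 5

5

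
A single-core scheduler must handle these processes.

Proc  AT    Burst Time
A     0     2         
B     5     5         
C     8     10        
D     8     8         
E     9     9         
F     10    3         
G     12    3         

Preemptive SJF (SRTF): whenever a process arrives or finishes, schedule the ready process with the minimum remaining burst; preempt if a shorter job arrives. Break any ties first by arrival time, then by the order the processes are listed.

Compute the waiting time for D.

Gantt: | A 0-2 | idle 2-5 | B 5-10 | F 10-13 | G 13-16 | D 16-24 | E 24-33 | C 33-43 |
Completion: A=2  B=10  C=43  D=24  E=33  F=13  G=16
Waiting(D) = turnaround − burst = 16 − 8 = 8

8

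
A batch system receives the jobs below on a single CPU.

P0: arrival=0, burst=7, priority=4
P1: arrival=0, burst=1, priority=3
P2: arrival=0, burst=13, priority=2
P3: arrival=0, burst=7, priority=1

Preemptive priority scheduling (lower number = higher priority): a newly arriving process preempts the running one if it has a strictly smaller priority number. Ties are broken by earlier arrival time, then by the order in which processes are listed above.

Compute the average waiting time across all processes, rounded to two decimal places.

12.00

Gantt: | P3 0-7 | P2 7-20 | P1 20-21 | P0 21-28 |
Completion: P0=28  P1=21  P2=20  P3=7
Turnaround (C−A): P0=28  P1=21  P2=20  P3=7
Waiting times: P0=21, P1=20, P2=7, P3=0
Average waiting = (21+20+7+0) / 4 = 48/4 = 12.00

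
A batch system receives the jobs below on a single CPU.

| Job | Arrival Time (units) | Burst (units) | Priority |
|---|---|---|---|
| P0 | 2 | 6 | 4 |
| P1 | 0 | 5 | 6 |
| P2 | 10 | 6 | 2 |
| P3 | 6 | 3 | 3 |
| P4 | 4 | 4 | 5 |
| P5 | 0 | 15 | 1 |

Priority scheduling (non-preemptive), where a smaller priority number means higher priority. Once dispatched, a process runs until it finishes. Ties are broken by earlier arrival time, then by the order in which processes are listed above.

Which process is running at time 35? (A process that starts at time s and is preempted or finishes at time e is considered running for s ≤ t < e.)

P1

Schedule: | P5 0-15 | P2 15-21 | P3 21-24 | P0 24-30 | P4 30-34 | P1 34-39 |
Completion: P0=30  P1=39  P2=21  P3=24  P4=34  P5=15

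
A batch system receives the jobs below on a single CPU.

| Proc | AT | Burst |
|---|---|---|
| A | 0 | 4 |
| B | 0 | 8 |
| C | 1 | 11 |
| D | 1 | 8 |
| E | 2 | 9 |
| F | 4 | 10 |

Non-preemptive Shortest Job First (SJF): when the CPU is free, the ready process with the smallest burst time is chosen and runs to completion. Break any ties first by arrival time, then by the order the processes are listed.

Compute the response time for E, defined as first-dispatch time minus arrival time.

Schedule: | A 0-4 | B 4-12 | D 12-20 | E 20-29 | F 29-39 | C 39-50 |
Completion: A=4  B=12  C=50  D=20  E=29  F=39
Response(E) = first start − arrival = 20 − 2 = 18

18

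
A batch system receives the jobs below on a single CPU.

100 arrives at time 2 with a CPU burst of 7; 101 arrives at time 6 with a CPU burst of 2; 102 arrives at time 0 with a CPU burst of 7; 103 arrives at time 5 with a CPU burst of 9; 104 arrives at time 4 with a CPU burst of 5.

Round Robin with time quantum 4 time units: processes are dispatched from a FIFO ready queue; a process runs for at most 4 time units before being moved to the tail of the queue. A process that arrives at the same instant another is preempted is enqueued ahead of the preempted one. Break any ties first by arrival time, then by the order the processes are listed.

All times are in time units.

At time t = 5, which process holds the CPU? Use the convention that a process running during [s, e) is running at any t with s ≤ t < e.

Gantt: | 102 0-4 | 100 4-8 | 104 8-12 | 102 12-15 | 103 15-19 | 101 19-21 | 100 21-24 | 104 24-25 | 103 25-30 |
Completion: 100=24  101=21  102=15  103=30  104=25

100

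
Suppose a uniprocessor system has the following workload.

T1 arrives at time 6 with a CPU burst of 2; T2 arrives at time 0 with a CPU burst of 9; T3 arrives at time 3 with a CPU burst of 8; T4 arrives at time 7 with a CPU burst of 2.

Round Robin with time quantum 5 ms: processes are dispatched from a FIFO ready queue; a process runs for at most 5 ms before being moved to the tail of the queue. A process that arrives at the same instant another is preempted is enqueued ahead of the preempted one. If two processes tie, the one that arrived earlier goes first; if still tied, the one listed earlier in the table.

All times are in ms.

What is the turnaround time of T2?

Schedule: | T2 0-5 | T3 5-10 | T2 10-14 | T1 14-16 | T4 16-18 | T3 18-21 |
Completion: T1=16  T2=14  T3=21  T4=18
Turnaround (C−A): T1=10  T2=14  T3=18  T4=11
Turnaround(T2) = completion − arrival = 14 − 0 = 14

14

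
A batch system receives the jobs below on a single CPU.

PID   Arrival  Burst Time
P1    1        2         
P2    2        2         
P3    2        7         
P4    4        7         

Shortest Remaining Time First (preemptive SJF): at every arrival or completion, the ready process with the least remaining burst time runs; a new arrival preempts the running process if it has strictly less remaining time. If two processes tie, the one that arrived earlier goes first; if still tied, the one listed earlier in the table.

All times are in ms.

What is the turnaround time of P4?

Timeline: | idle 0-1 | P1 1-3 | P2 3-5 | P3 5-12 | P4 12-19 |
Completion: P1=3  P2=5  P3=12  P4=19
Turnaround (C−A): P1=2  P2=3  P3=10  P4=15
Turnaround(P4) = completion − arrival = 19 − 4 = 15

15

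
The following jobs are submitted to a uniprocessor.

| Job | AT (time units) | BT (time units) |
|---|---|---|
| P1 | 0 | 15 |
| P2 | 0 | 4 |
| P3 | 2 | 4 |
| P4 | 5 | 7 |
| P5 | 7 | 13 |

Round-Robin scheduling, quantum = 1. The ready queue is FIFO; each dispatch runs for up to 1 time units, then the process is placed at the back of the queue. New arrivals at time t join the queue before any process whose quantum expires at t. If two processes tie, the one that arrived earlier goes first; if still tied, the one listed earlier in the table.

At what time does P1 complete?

Gantt: | P1 0-1 | P2 1-2 | P1 2-3 | P3 3-4 | P2 4-5 | P1 5-6 | P3 6-7 | P4 7-8 | P2 8-9 | P1 9-10 | P5 10-11 | P3 11-12 | P4 12-13 | P2 13-14 | P1 14-15 | P5 15-16 | P3 16-17 | P4 17-18 | P1 18-19 | P5 19-20 | P4 20-21 | P1 21-22 | P5 22-23 | P4 23-24 | P1 24-25 | P5 25-26 | P4 26-27 | P1 27-28 | P5 28-29 | P4 29-30 | P1 30-31 | P5 31-32 | P1 32-33 | P5 33-34 | P1 34-35 | P5 35-36 | P1 36-37 | P5 37-38 | P1 38-39 | P5 39-40 | P1 40-41 | P5 41-43 |
Completion: P1=41  P2=14  P3=17  P4=30  P5=43
Turnaround (C−A): P1=41  P2=14  P3=15  P4=25  P5=36

41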